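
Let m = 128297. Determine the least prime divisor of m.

128297 is odd.
Digit sum 29, not divisible by 3.
Ends in 7: not divisible by 5.
7: 128297 = 7·18328 + 1
11: 128297 = 11·11663 + 4
13: 128297 = 13·9869

13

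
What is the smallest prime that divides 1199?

1199 is odd.
Digit sum 20, not divisible by 3.
Ends in 9: not divisible by 5.
7: 1199 = 7·171 + 2
11: 1199 = 11·109

11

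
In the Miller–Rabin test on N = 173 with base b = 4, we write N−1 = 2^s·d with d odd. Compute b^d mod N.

172

173 − 1 = 172 = 2^2 · 43, so d = 43.
4^1 ≡ 4 (mod 173)
4^2 ≡ 4^2 = 16 ≡ 16 (mod 173)
4^4 ≡ 16^2 = 256 ≡ 83 (mod 173)
4^8 ≡ 83^2 = 6889 ≡ 142 (mod 173)
4^16 ≡ 142^2 = 20164 ≡ 96 (mod 173)
4^32 ≡ 96^2 = 9216 ≡ 47 (mod 173)
43 = 32 + 8 + 2 + 1 in binary powers of 2.
So 4^43 ≡ 47 · 142 · 16 · 4 ≡ 172 (mod 173).
Since 4^d ≡ 172 (mod 173), base 4 does not prove 173 composite.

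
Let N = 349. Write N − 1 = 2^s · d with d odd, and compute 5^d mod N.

349 − 1 = 348 = 2^2 · 87, so d = 87.
5^1 ≡ 5 (mod 349)
5^2 ≡ 5^2 = 25 ≡ 25 (mod 349)
5^4 ≡ 25^2 = 625 ≡ 276 (mod 349)
5^8 ≡ 276^2 = 76176 ≡ 94 (mod 349)
5^16 ≡ 94^2 = 8836 ≡ 111 (mod 349)
5^32 ≡ 111^2 = 12321 ≡ 106 (mod 349)
5^64 ≡ 106^2 = 11236 ≡ 68 (mod 349)
87 = 64 + 16 + 4 + 2 + 1 in binary powers of 2.
So 5^87 ≡ 68 · 111 · 276 · 25 · 5 ≡ 348 (mod 349).
Since 5^d ≡ 348 (mod 349), base 5 does not prove 349 composite.

348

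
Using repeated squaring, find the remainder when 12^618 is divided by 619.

1

12^1 ≡ 12 (mod 619)
12^2 ≡ 12^2 = 144 ≡ 144 (mod 619)
12^4 ≡ 144^2 = 20736 ≡ 309 (mod 619)
12^8 ≡ 309^2 = 95481 ≡ 155 (mod 619)
12^16 ≡ 155^2 = 24025 ≡ 503 (mod 619)
12^32 ≡ 503^2 = 253009 ≡ 457 (mod 619)
12^64 ≡ 457^2 = 208849 ≡ 246 (mod 619)
12^128 ≡ 246^2 = 60516 ≡ 473 (mod 619)
12^256 ≡ 473^2 = 223729 ≡ 270 (mod 619)
12^512 ≡ 270^2 = 72900 ≡ 477 (mod 619)
618 = 512 + 64 + 32 + 8 + 2 in binary powers of 2.
So 12^618 ≡ 477 · 246 · 457 · 155 · 144 ≡ 1 (mod 619).
Since the result is 1, base 12 gives no evidence that 619 is composite.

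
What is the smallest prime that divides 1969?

1969 is odd.
Digit sum 25, not divisible by 3.
Ends in 9: not divisible by 5.
7: 1969 = 7·281 + 2
11: 1969 = 11·179

11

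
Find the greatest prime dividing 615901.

615901 = 11 · 55991
55991 = 13 · 4307
4307 = 59 · 73
73 is prime.
So 615901 = 11 · 13 · 59 · 73; the largest prime factor is 73.

73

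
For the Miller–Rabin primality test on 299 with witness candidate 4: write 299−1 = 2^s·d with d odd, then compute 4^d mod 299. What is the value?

299 − 1 = 298 = 2^1 · 149, so d = 149.
4^1 ≡ 4 (mod 299)
4^2 ≡ 4^2 = 16 ≡ 16 (mod 299)
4^4 ≡ 16^2 = 256 ≡ 256 (mod 299)
4^8 ≡ 256^2 = 65536 ≡ 55 (mod 299)
4^16 ≡ 55^2 = 3025 ≡ 35 (mod 299)
4^32 ≡ 35^2 = 1225 ≡ 29 (mod 299)
4^64 ≡ 29^2 = 841 ≡ 243 (mod 299)
4^128 ≡ 243^2 = 59049 ≡ 146 (mod 299)
149 = 128 + 16 + 4 + 1 in binary powers of 2.
So 4^149 ≡ 146 · 35 · 256 · 4 ≡ 140 (mod 299).
Squaring chain: 140; never reaches −1, so base 4 is a Miller–Rabin witness that 299 is composite.

140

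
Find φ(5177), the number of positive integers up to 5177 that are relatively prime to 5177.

4980

Factor: 5177 = 31 · 167.
φ(5177) = (31−1) · (167−1) = 30 · 166 = 4980.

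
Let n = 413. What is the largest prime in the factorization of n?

413 = 7 · 59
59 is prime.
So 413 = 7 · 59; the largest prime factor is 59.

59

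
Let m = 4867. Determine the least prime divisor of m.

4867 is odd.
Digit sum 25, not divisible by 3.
Ends in 7: not divisible by 5.
7: 4867 = 7·695 + 2
11: 4867 = 11·442 + 5
13: 4867 = 13·374 + 5
17: 4867 = 17·286 + 5
19: 4867 = 19·256 + 3
23: 4867 = 23·211 + 14
29: 4867 = 29·167 + 24
31: 4867 = 31·157

31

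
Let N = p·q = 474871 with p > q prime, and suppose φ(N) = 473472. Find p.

823

φ(n) = (p−1)(q−1) = n − (p+q) + 1, so p + q = 474871 − 473472 + 1 = 1400.
p and q are the roots of t² − 1400t + 474871 = 0.
Discriminant: 1400² − 4·474871 = 1960000 − 1899484 = 60516; √60516 = 246.
q = (1400 − 246)/2 = 577, p = (1400 + 246)/2 = 823.
Check: 577 · 823 = 474871.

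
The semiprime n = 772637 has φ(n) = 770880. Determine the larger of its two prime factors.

φ(n) = (p−1)(q−1) = n − (p+q) + 1, so p + q = 772637 − 770880 + 1 = 1758.
p and q are the roots of t² − 1758t + 772637 = 0.
Discriminant: 1758² − 4·772637 = 3090564 − 3090548 = 16; √16 = 4.
q = (1758 − 4)/2 = 877, p = (1758 + 4)/2 = 881.
Check: 877 · 881 = 772637.

881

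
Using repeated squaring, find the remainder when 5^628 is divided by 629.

404

5^1 ≡ 5 (mod 629)
5^2 ≡ 5^2 = 25 ≡ 25 (mod 629)
5^4 ≡ 25^2 = 625 ≡ 625 (mod 629)
5^8 ≡ 625^2 = 390625 ≡ 16 (mod 629)
5^16 ≡ 16^2 = 256 ≡ 256 (mod 629)
5^32 ≡ 256^2 = 65536 ≡ 120 (mod 629)
5^64 ≡ 120^2 = 14400 ≡ 562 (mod 629)
5^128 ≡ 562^2 = 315844 ≡ 86 (mod 629)
5^256 ≡ 86^2 = 7396 ≡ 477 (mod 629)
5^512 ≡ 477^2 = 227529 ≡ 460 (mod 629)
628 = 512 + 64 + 32 + 16 + 4 in binary powers of 2.
So 5^628 ≡ 460 · 562 · 120 · 256 · 625 ≡ 404 (mod 629).
Since 404 ≠ 1, base 5 is a Fermat witness: 629 is composite.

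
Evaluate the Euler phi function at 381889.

362880

Factor: 381889 = 31 · 97 · 127.
φ(381889) = (31−1) · (97−1) · (127−1) = 30 · 96 · 126 = 362880.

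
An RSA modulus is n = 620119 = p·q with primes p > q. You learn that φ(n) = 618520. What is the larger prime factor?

941

φ(n) = (p−1)(q−1) = n − (p+q) + 1, so p + q = 620119 − 618520 + 1 = 1600.
p and q are the roots of t² − 1600t + 620119 = 0.
Discriminant: 1600² − 4·620119 = 2560000 − 2480476 = 79524; √79524 = 282.
q = (1600 − 282)/2 = 659, p = (1600 + 282)/2 = 941.
Check: 659 · 941 = 620119.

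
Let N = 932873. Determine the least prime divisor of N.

932873 is odd.
Digit sum 32, not divisible by 3.
Ends in 3: not divisible by 5.
7: 932873 = 7·133267 + 4
11: 932873 = 11·84806 + 7
13: 932873 = 13·71759 + 6
17: 932873 = 17·54874 + 15
19: 932873 = 19·49098 + 11
23: 932873 = 23·40559 + 16
29: 932873 = 29·32168 + 1
31: 932873 = 31·30092 + 21
37: 932873 = 37·25212 + 29
41: 932873 = 41·22753

41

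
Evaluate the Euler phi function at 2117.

Factor: 2117 = 29 · 73.
φ(2117) = (29−1) · (73−1) = 28 · 72 = 2016.

2016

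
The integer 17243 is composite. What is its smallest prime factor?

17243 is odd.
Digit sum 17, not divisible by 3.
Ends in 3: not divisible by 5.
7: 17243 = 7·2463 + 2
11: 17243 = 11·1567 + 6
13: 17243 = 13·1326 + 5
17: 17243 = 17·1014 + 5
19: 17243 = 19·907 + 10
23: 17243 = 23·749 + 16
29: 17243 = 29·594 + 17
31: 17243 = 31·556 + 7
37: 17243 = 37·466 + 1
41: 17243 = 41·420 + 23
43: 17243 = 43·401

43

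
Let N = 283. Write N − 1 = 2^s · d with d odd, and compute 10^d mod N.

283 − 1 = 282 = 2^1 · 141, so d = 141.
10^1 ≡ 10 (mod 283)
10^2 ≡ 10^2 = 100 ≡ 100 (mod 283)
10^4 ≡ 100^2 = 10000 ≡ 95 (mod 283)
10^8 ≡ 95^2 = 9025 ≡ 252 (mod 283)
10^16 ≡ 252^2 = 63504 ≡ 112 (mod 283)
10^32 ≡ 112^2 = 12544 ≡ 92 (mod 283)
10^64 ≡ 92^2 = 8464 ≡ 257 (mod 283)
10^128 ≡ 257^2 = 66049 ≡ 110 (mod 283)
141 = 128 + 8 + 4 + 1 in binary powers of 2.
So 10^141 ≡ 110 · 252 · 95 · 10 ≡ 1 (mod 283).
Since 10^d ≡ 1 (mod 283), base 10 does not prove 283 composite.

1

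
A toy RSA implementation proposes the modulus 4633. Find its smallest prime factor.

41

4633 is odd.
Digit sum 16, not divisible by 3.
Ends in 3: not divisible by 5.
7: 4633 = 7·661 + 6
11: 4633 = 11·421 + 2
13: 4633 = 13·356 + 5
17: 4633 = 17·272 + 9
19: 4633 = 19·243 + 16
23: 4633 = 23·201 + 10
29: 4633 = 29·159 + 22
31: 4633 = 31·149 + 14
37: 4633 = 37·125 + 8
41: 4633 = 41·113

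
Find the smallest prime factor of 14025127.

71

14025127 is odd.
Digit sum 22, not divisible by 3.
Ends in 7: not divisible by 5.
7: 14025127 = 7·2003589 + 4
11: 14025127 = 11·1275011 + 6
13: 14025127 = 13·1078855 + 12
17: 14025127 = 17·825007 + 8
19: 14025127 = 19·738164 + 11
23: 14025127 = 23·609788 + 3
29: 14025127 = 29·483625 + 2
31: 14025127 = 31·452423 + 14
37: 14025127 = 37·379057 + 18
41: 14025127 = 41·342076 + 11
43: 14025127 = 43·326165 + 32
47: 14025127 = 47·298406 + 45
53: 14025127 = 53·264625 + 2
59: 14025127 = 59·237714 + 1
61: 14025127 = 61·229920 + 7
67: 14025127 = 67·209330 + 17
71: 14025127 = 71·197537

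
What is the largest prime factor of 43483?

67

43483 = 11 · 3953
3953 = 59 · 67
67 is prime.
So 43483 = 11 · 59 · 67; the largest prime factor is 67.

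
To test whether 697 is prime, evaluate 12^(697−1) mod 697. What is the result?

12^1 ≡ 12 (mod 697)
12^2 ≡ 12^2 = 144 ≡ 144 (mod 697)
12^4 ≡ 144^2 = 20736 ≡ 523 (mod 697)
12^8 ≡ 523^2 = 273529 ≡ 305 (mod 697)
12^16 ≡ 305^2 = 93025 ≡ 324 (mod 697)
12^32 ≡ 324^2 = 104976 ≡ 426 (mod 697)
12^64 ≡ 426^2 = 181476 ≡ 256 (mod 697)
12^128 ≡ 256^2 = 65536 ≡ 18 (mod 697)
12^256 ≡ 18^2 = 324 ≡ 324 (mod 697)
12^512 ≡ 324^2 = 104976 ≡ 426 (mod 697)
696 = 512 + 128 + 32 + 16 + 8 in binary powers of 2.
So 12^696 ≡ 426 · 18 · 426 · 324 · 305 ≡ 611 (mod 697).
Since 611 ≠ 1, base 12 is a Fermat witness: 697 is composite.

611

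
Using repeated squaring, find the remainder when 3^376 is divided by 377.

16

3^1 ≡ 3 (mod 377)
3^2 ≡ 3^2 = 9 ≡ 9 (mod 377)
3^4 ≡ 9^2 = 81 ≡ 81 (mod 377)
3^8 ≡ 81^2 = 6561 ≡ 152 (mod 377)
3^16 ≡ 152^2 = 23104 ≡ 107 (mod 377)
3^32 ≡ 107^2 = 11449 ≡ 139 (mod 377)
3^64 ≡ 139^2 = 19321 ≡ 94 (mod 377)
3^128 ≡ 94^2 = 8836 ≡ 165 (mod 377)
3^256 ≡ 165^2 = 27225 ≡ 81 (mod 377)
376 = 256 + 64 + 32 + 16 + 8 in binary powers of 2.
So 3^376 ≡ 81 · 94 · 139 · 107 · 152 ≡ 16 (mod 377).
Since 16 ≠ 1, base 3 is a Fermat witness: 377 is composite.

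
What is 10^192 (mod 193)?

1

10^1 ≡ 10 (mod 193)
10^2 ≡ 10^2 = 100 ≡ 100 (mod 193)
10^4 ≡ 100^2 = 10000 ≡ 157 (mod 193)
10^8 ≡ 157^2 = 24649 ≡ 138 (mod 193)
10^16 ≡ 138^2 = 19044 ≡ 130 (mod 193)
10^32 ≡ 130^2 = 16900 ≡ 109 (mod 193)
10^64 ≡ 109^2 = 11881 ≡ 108 (mod 193)
10^128 ≡ 108^2 = 11664 ≡ 84 (mod 193)
192 = 128 + 64 in binary powers of 2.
So 10^192 ≡ 84 · 108 ≡ 1 (mod 193).
Since the result is 1, base 10 gives no evidence that 193 is composite.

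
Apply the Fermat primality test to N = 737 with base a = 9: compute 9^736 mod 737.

350

9^1 ≡ 9 (mod 737)
9^2 ≡ 9^2 = 81 ≡ 81 (mod 737)
9^4 ≡ 81^2 = 6561 ≡ 665 (mod 737)
9^8 ≡ 665^2 = 442225 ≡ 25 (mod 737)
9^16 ≡ 25^2 = 625 ≡ 625 (mod 737)
9^32 ≡ 625^2 = 390625 ≡ 15 (mod 737)
9^64 ≡ 15^2 = 225 ≡ 225 (mod 737)
9^128 ≡ 225^2 = 50625 ≡ 509 (mod 737)
9^256 ≡ 509^2 = 259081 ≡ 394 (mod 737)
9^512 ≡ 394^2 = 155236 ≡ 466 (mod 737)
736 = 512 + 128 + 64 + 32 in binary powers of 2.
So 9^736 ≡ 466 · 509 · 225 · 15 ≡ 350 (mod 737).
Since 350 ≠ 1, base 9 is a Fermat witness: 737 is composite.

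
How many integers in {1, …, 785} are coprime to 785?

624

Factor: 785 = 5 · 157.
φ(785) = (5−1) · (157−1) = 4 · 156 = 624.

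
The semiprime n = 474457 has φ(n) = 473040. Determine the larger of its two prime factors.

877

φ(n) = (p−1)(q−1) = n − (p+q) + 1, so p + q = 474457 − 473040 + 1 = 1418.
p and q are the roots of t² − 1418t + 474457 = 0.
Discriminant: 1418² − 4·474457 = 2010724 − 1897828 = 112896; √112896 = 336.
q = (1418 − 336)/2 = 541, p = (1418 + 336)/2 = 877.
Check: 541 · 877 = 474457.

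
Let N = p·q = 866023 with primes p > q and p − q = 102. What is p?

983

Since p = q + 102, we have 866023 = q(q + 102), so q² + 102q − 866023 = 0.
Discriminant: 102² + 4·866023 = 10404 + 3464092 = 3474496; √3474496 = 1864.
q = (−102 + 1864)/2 = 881, and p = q + 102 = 983.
Check: 881 · 983 = 866023.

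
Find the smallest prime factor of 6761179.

6761179 is odd.
Digit sum 37, not divisible by 3.
Ends in 9: not divisible by 5.
7: 6761179 = 7·965882 + 5
11: 6761179 = 11·614652 + 7
13: 6761179 = 13·520090 + 9
17: 6761179 = 17·397716 + 7
19: 6761179 = 19·355851 + 10
23: 6761179 = 23·293964 + 7
29: 6761179 = 29·233144 + 3
31: 6761179 = 31·218102 + 17
37: 6761179 = 37·182734 + 21
41: 6761179 = 41·164906 + 33
43: 6761179 = 43·157236 + 31
47: 6761179 = 47·143854 + 41
53: 6761179 = 53·127569 + 22
59: 6761179 = 59·114596 + 15
61: 6761179 = 61·110839

61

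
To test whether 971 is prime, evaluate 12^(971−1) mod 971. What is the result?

1

12^1 ≡ 12 (mod 971)
12^2 ≡ 12^2 = 144 ≡ 144 (mod 971)
12^4 ≡ 144^2 = 20736 ≡ 345 (mod 971)
12^8 ≡ 345^2 = 119025 ≡ 563 (mod 971)
12^16 ≡ 563^2 = 316969 ≡ 423 (mod 971)
12^32 ≡ 423^2 = 178929 ≡ 265 (mod 971)
12^64 ≡ 265^2 = 70225 ≡ 313 (mod 971)
12^128 ≡ 313^2 = 97969 ≡ 869 (mod 971)
12^256 ≡ 869^2 = 755161 ≡ 694 (mod 971)
12^512 ≡ 694^2 = 481636 ≡ 20 (mod 971)
970 = 512 + 256 + 128 + 64 + 8 + 2 in binary powers of 2.
So 12^970 ≡ 20 · 694 · 869 · 313 · 563 · 144 ≡ 1 (mod 971).
Since the result is 1, base 12 gives no evidence that 971 is composite.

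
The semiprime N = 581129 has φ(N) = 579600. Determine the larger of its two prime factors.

φ(n) = (p−1)(q−1) = n − (p+q) + 1, so p + q = 581129 − 579600 + 1 = 1530.
p and q are the roots of t² − 1530t + 581129 = 0.
Discriminant: 1530² − 4·581129 = 2340900 − 2324516 = 16384; √16384 = 128.
q = (1530 − 128)/2 = 701, p = (1530 + 128)/2 = 829.
Check: 701 · 829 = 581129.

829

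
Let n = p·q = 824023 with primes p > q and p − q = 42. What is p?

929

Since p = q + 42, we have 824023 = q(q + 42), so q² + 42q − 824023 = 0.
Discriminant: 42² + 4·824023 = 1764 + 3296092 = 3297856; √3297856 = 1816.
q = (−42 + 1816)/2 = 887, and p = q + 42 = 929.
Check: 887 · 929 = 824023.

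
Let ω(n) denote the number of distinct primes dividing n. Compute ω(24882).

5

24882 = 2 · 12441
12441 = 3 · 4147
4147 = 11 · 377
377 = 13 · 29
24882 = 2 · 3 · 11 · 13 · 29, which has 5 distinct prime factors.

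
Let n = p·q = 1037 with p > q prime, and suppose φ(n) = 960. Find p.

φ(n) = (p−1)(q−1) = n − (p+q) + 1, so p + q = 1037 − 960 + 1 = 78.
p and q are the roots of t² − 78t + 1037 = 0.
Discriminant: 78² − 4·1037 = 6084 − 4148 = 1936; √1936 = 44.
q = (78 − 44)/2 = 17, p = (78 + 44)/2 = 61.
Check: 17 · 61 = 1037.

61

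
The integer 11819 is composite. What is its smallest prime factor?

11819 is odd.
Digit sum 20, not divisible by 3.
Ends in 9: not divisible by 5.
7: 11819 = 7·1688 + 3
11: 11819 = 11·1074 + 5
13: 11819 = 13·909 + 2
17: 11819 = 17·695 + 4
19: 11819 = 19·622 + 1
23: 11819 = 23·513 + 20
29: 11819 = 29·407 + 16
31: 11819 = 31·381 + 8
37: 11819 = 37·319 + 16
41: 11819 = 41·288 + 11
43: 11819 = 43·274 + 37
47: 11819 = 47·251 + 22
53: 11819 = 53·223

53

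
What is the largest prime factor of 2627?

71

2627 = 37 · 71
71 is prime.
So 2627 = 37 · 71; the largest prime factor is 71.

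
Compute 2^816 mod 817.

102

2^1 ≡ 2 (mod 817)
2^2 ≡ 2^2 = 4 ≡ 4 (mod 817)
2^4 ≡ 4^2 = 16 ≡ 16 (mod 817)
2^8 ≡ 16^2 = 256 ≡ 256 (mod 817)
2^16 ≡ 256^2 = 65536 ≡ 176 (mod 817)
2^32 ≡ 176^2 = 30976 ≡ 747 (mod 817)
2^64 ≡ 747^2 = 558009 ≡ 815 (mod 817)
2^128 ≡ 815^2 = 664225 ≡ 4 (mod 817)
2^256 ≡ 4^2 = 16 ≡ 16 (mod 817)
2^512 ≡ 16^2 = 256 ≡ 256 (mod 817)
816 = 512 + 256 + 32 + 16 in binary powers of 2.
So 2^816 ≡ 256 · 16 · 747 · 176 ≡ 102 (mod 817).
Since 102 ≠ 1, base 2 is a Fermat witness: 817 is composite.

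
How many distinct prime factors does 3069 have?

3

3069 = 3^2 · 341
341 = 11 · 31
3069 = 3^2 · 11 · 31, which has 3 distinct prime factors.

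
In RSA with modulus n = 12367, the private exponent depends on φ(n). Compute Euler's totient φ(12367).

Factor: 12367 = 83 · 149.
φ(12367) = (83−1) · (149−1) = 82 · 148 = 12136.

12136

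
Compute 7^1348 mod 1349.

292

7^1 ≡ 7 (mod 1349)
7^2 ≡ 7^2 = 49 ≡ 49 (mod 1349)
7^4 ≡ 49^2 = 2401 ≡ 1052 (mod 1349)
7^8 ≡ 1052^2 = 1106704 ≡ 524 (mod 1349)
7^16 ≡ 524^2 = 274576 ≡ 729 (mod 1349)
7^32 ≡ 729^2 = 531441 ≡ 1284 (mod 1349)
7^64 ≡ 1284^2 = 1648656 ≡ 178 (mod 1349)
7^128 ≡ 178^2 = 31684 ≡ 657 (mod 1349)
7^256 ≡ 657^2 = 431649 ≡ 1318 (mod 1349)
7^512 ≡ 1318^2 = 1737124 ≡ 961 (mod 1349)
7^1024 ≡ 961^2 = 923521 ≡ 805 (mod 1349)
1348 = 1024 + 256 + 64 + 4 in binary powers of 2.
So 7^1348 ≡ 805 · 1318 · 178 · 1052 ≡ 292 (mod 1349).
Since 292 ≠ 1, base 7 is a Fermat witness: 1349 is composite.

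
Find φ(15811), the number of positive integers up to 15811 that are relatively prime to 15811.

Factor: 15811 = 97 · 163.
φ(15811) = (97−1) · (163−1) = 96 · 162 = 15552.

15552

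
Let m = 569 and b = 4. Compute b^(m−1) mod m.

1

4^1 ≡ 4 (mod 569)
4^2 ≡ 4^2 = 16 ≡ 16 (mod 569)
4^4 ≡ 16^2 = 256 ≡ 256 (mod 569)
4^8 ≡ 256^2 = 65536 ≡ 101 (mod 569)
4^16 ≡ 101^2 = 10201 ≡ 528 (mod 569)
4^32 ≡ 528^2 = 278784 ≡ 543 (mod 569)
4^64 ≡ 543^2 = 294849 ≡ 107 (mod 569)
4^128 ≡ 107^2 = 11449 ≡ 69 (mod 569)
4^256 ≡ 69^2 = 4761 ≡ 209 (mod 569)
4^512 ≡ 209^2 = 43681 ≡ 437 (mod 569)
568 = 512 + 32 + 16 + 8 in binary powers of 2.
So 4^568 ≡ 437 · 543 · 528 · 101 ≡ 1 (mod 569).
Since the result is 1, base 4 gives no evidence that 569 is composite.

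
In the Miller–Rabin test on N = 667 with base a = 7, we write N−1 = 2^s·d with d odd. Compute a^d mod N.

667 − 1 = 666 = 2^1 · 333, so d = 333.
7^1 ≡ 7 (mod 667)
7^2 ≡ 7^2 = 49 ≡ 49 (mod 667)
7^4 ≡ 49^2 = 2401 ≡ 400 (mod 667)
7^8 ≡ 400^2 = 160000 ≡ 587 (mod 667)
7^16 ≡ 587^2 = 344569 ≡ 397 (mod 667)
7^32 ≡ 397^2 = 157609 ≡ 197 (mod 667)
7^64 ≡ 197^2 = 38809 ≡ 123 (mod 667)
7^128 ≡ 123^2 = 15129 ≡ 455 (mod 667)
7^256 ≡ 455^2 = 207025 ≡ 255 (mod 667)
333 = 256 + 64 + 8 + 4 + 1 in binary powers of 2.
So 7^333 ≡ 255 · 123 · 587 · 400 · 7 ≡ 458 (mod 667).
Squaring chain: 458; never reaches −1, so base 7 is a Miller–Rabin witness that 667 is composite.

458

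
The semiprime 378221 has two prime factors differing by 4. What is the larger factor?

617

Since p = q + 4, we have 378221 = q(q + 4), so q² + 4q − 378221 = 0.
Discriminant: 4² + 4·378221 = 16 + 1512884 = 1512900; √1512900 = 1230.
q = (−4 + 1230)/2 = 613, and p = q + 4 = 617.
Check: 613 · 617 = 378221.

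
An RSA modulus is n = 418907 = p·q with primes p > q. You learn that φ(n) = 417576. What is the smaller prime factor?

φ(n) = (p−1)(q−1) = n − (p+q) + 1, so p + q = 418907 − 417576 + 1 = 1332.
p and q are the roots of t² − 1332t + 418907 = 0.
Discriminant: 1332² − 4·418907 = 1774224 − 1675628 = 98596; √98596 = 314.
q = (1332 − 314)/2 = 509, p = (1332 + 314)/2 = 823.
Check: 509 · 823 = 418907.

509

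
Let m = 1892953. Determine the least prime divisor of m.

1892953 is odd.
Digit sum 37, not divisible by 3.
Ends in 3: not divisible by 5.
7: 1892953 = 7·270421 + 6
11: 1892953 = 11·172086 + 7
13: 1892953 = 13·145611 + 10
17: 1892953 = 17·111350 + 3
19: 1892953 = 19·99629 + 2
23: 1892953 = 23·82302 + 7
29: 1892953 = 29·65274 + 7
31: 1892953 = 31·61063

31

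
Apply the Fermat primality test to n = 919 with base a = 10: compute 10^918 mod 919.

1

10^1 ≡ 10 (mod 919)
10^2 ≡ 10^2 = 100 ≡ 100 (mod 919)
10^4 ≡ 100^2 = 10000 ≡ 810 (mod 919)
10^8 ≡ 810^2 = 656100 ≡ 853 (mod 919)
10^16 ≡ 853^2 = 727609 ≡ 680 (mod 919)
10^32 ≡ 680^2 = 462400 ≡ 143 (mod 919)
10^64 ≡ 143^2 = 20449 ≡ 231 (mod 919)
10^128 ≡ 231^2 = 53361 ≡ 59 (mod 919)
10^256 ≡ 59^2 = 3481 ≡ 724 (mod 919)
10^512 ≡ 724^2 = 524176 ≡ 346 (mod 919)
918 = 512 + 256 + 128 + 16 + 4 + 2 in binary powers of 2.
So 10^918 ≡ 346 · 724 · 59 · 680 · 810 · 100 ≡ 1 (mod 919).
Since the result is 1, base 10 gives no evidence that 919 is composite.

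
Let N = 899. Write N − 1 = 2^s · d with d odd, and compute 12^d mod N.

447

899 − 1 = 898 = 2^1 · 449, so d = 449.
12^1 ≡ 12 (mod 899)
12^2 ≡ 12^2 = 144 ≡ 144 (mod 899)
12^4 ≡ 144^2 = 20736 ≡ 59 (mod 899)
12^8 ≡ 59^2 = 3481 ≡ 784 (mod 899)
12^16 ≡ 784^2 = 614656 ≡ 639 (mod 899)
12^32 ≡ 639^2 = 408321 ≡ 175 (mod 899)
12^64 ≡ 175^2 = 30625 ≡ 59 (mod 899)
12^128 ≡ 59^2 = 3481 ≡ 784 (mod 899)
12^256 ≡ 784^2 = 614656 ≡ 639 (mod 899)
449 = 256 + 128 + 64 + 1 in binary powers of 2.
So 12^449 ≡ 639 · 784 · 59 · 12 ≡ 447 (mod 899).
Squaring chain: 447; never reaches −1, so base 12 is a Miller–Rabin witness that 899 is composite.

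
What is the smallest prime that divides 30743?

30743 is odd.
Digit sum 17, not divisible by 3.
Ends in 3: not divisible by 5.
7: 30743 = 7·4391 + 6
11: 30743 = 11·2794 + 9
13: 30743 = 13·2364 + 11
17: 30743 = 17·1808 + 7
19: 30743 = 19·1618 + 1
23: 30743 = 23·1336 + 15
29: 30743 = 29·1060 + 3
31: 30743 = 31·991 + 22
37: 30743 = 37·830 + 33
41: 30743 = 41·749 + 34
43: 30743 = 43·714 + 41
47: 30743 = 47·654 + 5
53: 30743 = 53·580 + 3
59: 30743 = 59·521 + 4
61: 30743 = 61·503 + 60
67: 30743 = 67·458 + 57
71: 30743 = 71·433

71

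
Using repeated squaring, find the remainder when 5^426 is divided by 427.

253

5^1 ≡ 5 (mod 427)
5^2 ≡ 5^2 = 25 ≡ 25 (mod 427)
5^4 ≡ 25^2 = 625 ≡ 198 (mod 427)
5^8 ≡ 198^2 = 39204 ≡ 347 (mod 427)
5^16 ≡ 347^2 = 120409 ≡ 422 (mod 427)
5^32 ≡ 422^2 = 178084 ≡ 25 (mod 427)
5^64 ≡ 25^2 = 625 ≡ 198 (mod 427)
5^128 ≡ 198^2 = 39204 ≡ 347 (mod 427)
5^256 ≡ 347^2 = 120409 ≡ 422 (mod 427)
426 = 256 + 128 + 32 + 8 + 2 in binary powers of 2.
So 5^426 ≡ 422 · 347 · 25 · 347 · 25 ≡ 253 (mod 427).
Since 253 ≠ 1, base 5 is a Fermat witness: 427 is composite.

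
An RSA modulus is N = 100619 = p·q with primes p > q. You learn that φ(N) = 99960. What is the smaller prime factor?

239

φ(n) = (p−1)(q−1) = n − (p+q) + 1, so p + q = 100619 − 99960 + 1 = 660.
p and q are the roots of t² − 660t + 100619 = 0.
Discriminant: 660² − 4·100619 = 435600 − 402476 = 33124; √33124 = 182.
q = (660 − 182)/2 = 239, p = (660 + 182)/2 = 421.
Check: 239 · 421 = 100619.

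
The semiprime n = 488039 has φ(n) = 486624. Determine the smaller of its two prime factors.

593

φ(n) = (p−1)(q−1) = n − (p+q) + 1, so p + q = 488039 − 486624 + 1 = 1416.
p and q are the roots of t² − 1416t + 488039 = 0.
Discriminant: 1416² − 4·488039 = 2005056 − 1952156 = 52900; √52900 = 230.
q = (1416 − 230)/2 = 593, p = (1416 + 230)/2 = 823.
Check: 593 · 823 = 488039.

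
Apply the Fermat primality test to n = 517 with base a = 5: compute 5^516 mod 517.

247

5^1 ≡ 5 (mod 517)
5^2 ≡ 5^2 = 25 ≡ 25 (mod 517)
5^4 ≡ 25^2 = 625 ≡ 108 (mod 517)
5^8 ≡ 108^2 = 11664 ≡ 290 (mod 517)
5^16 ≡ 290^2 = 84100 ≡ 346 (mod 517)
5^32 ≡ 346^2 = 119716 ≡ 289 (mod 517)
5^64 ≡ 289^2 = 83521 ≡ 284 (mod 517)
5^128 ≡ 284^2 = 80656 ≡ 4 (mod 517)
5^256 ≡ 4^2 = 16 ≡ 16 (mod 517)
5^512 ≡ 16^2 = 256 ≡ 256 (mod 517)
516 = 512 + 4 in binary powers of 2.
So 5^516 ≡ 256 · 108 ≡ 247 (mod 517).
Since 247 ≠ 1, base 5 is a Fermat witness: 517 is composite.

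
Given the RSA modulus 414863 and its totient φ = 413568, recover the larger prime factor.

719

φ(n) = (p−1)(q−1) = n − (p+q) + 1, so p + q = 414863 − 413568 + 1 = 1296.
p and q are the roots of t² − 1296t + 414863 = 0.
Discriminant: 1296² − 4·414863 = 1679616 − 1659452 = 20164; √20164 = 142.
q = (1296 − 142)/2 = 577, p = (1296 + 142)/2 = 719.
Check: 577 · 719 = 414863.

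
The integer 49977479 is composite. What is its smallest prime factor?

49977479 is odd.
Digit sum 56, not divisible by 3.
Ends in 9: not divisible by 5.
7: 49977479 = 7·7139639 + 6
11: 49977479 = 11·4543407 + 2
13: 49977479 = 13·3844421 + 6
17: 49977479 = 17·2939851 + 12
19: 49977479 = 19·2630393 + 12
23: 49977479 = 23·2172933 + 20
29: 49977479 = 29·1723361 + 10
31: 49977479 = 31·1612176 + 23
37: 49977479 = 37·1350742 + 25
41: 49977479 = 41·1218962 + 37
43: 49977479 = 43·1162266 + 41
47: 49977479 = 47·1063350 + 29
53: 49977479 = 53·942971 + 16
59: 49977479 = 59·847075 + 54
61: 49977479 = 61·819302 + 57
67: 49977479 = 67·745932 + 35
71: 49977479 = 71·703908 + 11
73: 49977479 = 73·684623

73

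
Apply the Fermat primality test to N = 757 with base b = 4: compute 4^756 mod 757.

4^1 ≡ 4 (mod 757)
4^2 ≡ 4^2 = 16 ≡ 16 (mod 757)
4^4 ≡ 16^2 = 256 ≡ 256 (mod 757)
4^8 ≡ 256^2 = 65536 ≡ 434 (mod 757)
4^16 ≡ 434^2 = 188356 ≡ 620 (mod 757)
4^32 ≡ 620^2 = 384400 ≡ 601 (mod 757)
4^64 ≡ 601^2 = 361201 ≡ 112 (mod 757)
4^128 ≡ 112^2 = 12544 ≡ 432 (mod 757)
4^256 ≡ 432^2 = 186624 ≡ 402 (mod 757)
4^512 ≡ 402^2 = 161604 ≡ 363 (mod 757)
756 = 512 + 128 + 64 + 32 + 16 + 4 in binary powers of 2.
So 4^756 ≡ 363 · 432 · 112 · 601 · 620 · 256 ≡ 1 (mod 757).
Since the result is 1, base 4 gives no evidence that 757 is composite.

1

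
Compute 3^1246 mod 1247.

608

3^1 ≡ 3 (mod 1247)
3^2 ≡ 3^2 = 9 ≡ 9 (mod 1247)
3^4 ≡ 9^2 = 81 ≡ 81 (mod 1247)
3^8 ≡ 81^2 = 6561 ≡ 326 (mod 1247)
3^16 ≡ 326^2 = 106276 ≡ 281 (mod 1247)
3^32 ≡ 281^2 = 78961 ≡ 400 (mod 1247)
3^64 ≡ 400^2 = 160000 ≡ 384 (mod 1247)
3^128 ≡ 384^2 = 147456 ≡ 310 (mod 1247)
3^256 ≡ 310^2 = 96100 ≡ 81 (mod 1247)
3^512 ≡ 81^2 = 6561 ≡ 326 (mod 1247)
3^1024 ≡ 326^2 = 106276 ≡ 281 (mod 1247)
1246 = 1024 + 128 + 64 + 16 + 8 + 4 + 2 in binary powers of 2.
So 3^1246 ≡ 281 · 310 · 384 · 281 · 326 · 81 · 9 ≡ 608 (mod 1247).
Since 608 ≠ 1, base 3 is a Fermat witness: 1247 is composite.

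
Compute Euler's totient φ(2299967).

2246400

Factor: 2299967 = 97 · 131 · 181.
φ(2299967) = (97−1) · (131−1) · (181−1) = 96 · 130 · 180 = 2246400.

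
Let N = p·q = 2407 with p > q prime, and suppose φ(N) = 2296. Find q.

29

φ(n) = (p−1)(q−1) = n − (p+q) + 1, so p + q = 2407 − 2296 + 1 = 112.
p and q are the roots of t² − 112t + 2407 = 0.
Discriminant: 112² − 4·2407 = 12544 − 9628 = 2916; √2916 = 54.
q = (112 − 54)/2 = 29, p = (112 + 54)/2 = 83.
Check: 29 · 83 = 2407.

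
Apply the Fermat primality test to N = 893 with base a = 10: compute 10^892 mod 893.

332

10^1 ≡ 10 (mod 893)
10^2 ≡ 10^2 = 100 ≡ 100 (mod 893)
10^4 ≡ 100^2 = 10000 ≡ 177 (mod 893)
10^8 ≡ 177^2 = 31329 ≡ 74 (mod 893)
10^16 ≡ 74^2 = 5476 ≡ 118 (mod 893)
10^32 ≡ 118^2 = 13924 ≡ 529 (mod 893)
10^64 ≡ 529^2 = 279841 ≡ 332 (mod 893)
10^128 ≡ 332^2 = 110224 ≡ 385 (mod 893)
10^256 ≡ 385^2 = 148225 ≡ 880 (mod 893)
10^512 ≡ 880^2 = 774400 ≡ 169 (mod 893)
892 = 512 + 256 + 64 + 32 + 16 + 8 + 4 in binary powers of 2.
So 10^892 ≡ 169 · 880 · 332 · 529 · 118 · 74 · 177 ≡ 332 (mod 893).
Since 332 ≠ 1, base 10 is a Fermat witness: 893 is composite.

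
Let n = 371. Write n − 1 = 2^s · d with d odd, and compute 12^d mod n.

339

371 − 1 = 370 = 2^1 · 185, so d = 185.
12^1 ≡ 12 (mod 371)
12^2 ≡ 12^2 = 144 ≡ 144 (mod 371)
12^4 ≡ 144^2 = 20736 ≡ 331 (mod 371)
12^8 ≡ 331^2 = 109561 ≡ 116 (mod 371)
12^16 ≡ 116^2 = 13456 ≡ 100 (mod 371)
12^32 ≡ 100^2 = 10000 ≡ 354 (mod 371)
12^64 ≡ 354^2 = 125316 ≡ 289 (mod 371)
12^128 ≡ 289^2 = 83521 ≡ 46 (mod 371)
185 = 128 + 32 + 16 + 8 + 1 in binary powers of 2.
So 12^185 ≡ 46 · 354 · 100 · 116 · 12 ≡ 339 (mod 371).
Squaring chain: 339; never reaches −1, so base 12 is a Miller–Rabin witness that 371 is composite.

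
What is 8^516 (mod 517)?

8^1 ≡ 8 (mod 517)
8^2 ≡ 8^2 = 64 ≡ 64 (mod 517)
8^4 ≡ 64^2 = 4096 ≡ 477 (mod 517)
8^8 ≡ 477^2 = 227529 ≡ 49 (mod 517)
8^16 ≡ 49^2 = 2401 ≡ 333 (mod 517)
8^32 ≡ 333^2 = 110889 ≡ 251 (mod 517)
8^64 ≡ 251^2 = 63001 ≡ 444 (mod 517)
8^128 ≡ 444^2 = 197136 ≡ 159 (mod 517)
8^256 ≡ 159^2 = 25281 ≡ 465 (mod 517)
8^512 ≡ 465^2 = 216225 ≡ 119 (mod 517)
516 = 512 + 4 in binary powers of 2.
So 8^516 ≡ 119 · 477 ≡ 410 (mod 517).
Since 410 ≠ 1, base 8 is a Fermat witness: 517 is composite.

410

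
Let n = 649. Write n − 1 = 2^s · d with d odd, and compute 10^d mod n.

649 − 1 = 648 = 2^3 · 81, so d = 81.
10^1 ≡ 10 (mod 649)
10^2 ≡ 10^2 = 100 ≡ 100 (mod 649)
10^4 ≡ 100^2 = 10000 ≡ 265 (mod 649)
10^8 ≡ 265^2 = 70225 ≡ 133 (mod 649)
10^16 ≡ 133^2 = 17689 ≡ 166 (mod 649)
10^32 ≡ 166^2 = 27556 ≡ 298 (mod 649)
10^64 ≡ 298^2 = 88804 ≡ 540 (mod 649)
81 = 64 + 16 + 1 in binary powers of 2.
So 10^81 ≡ 540 · 166 · 10 ≡ 131 (mod 649).
Squaring chain: 131 → 287 → 595; never reaches −1, so base 10 is a Miller–Rabin witness that 649 is composite.

131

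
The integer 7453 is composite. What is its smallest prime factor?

29

7453 is odd.
Digit sum 19, not divisible by 3.
Ends in 3: not divisible by 5.
7: 7453 = 7·1064 + 5
11: 7453 = 11·677 + 6
13: 7453 = 13·573 + 4
17: 7453 = 17·438 + 7
19: 7453 = 19·392 + 5
23: 7453 = 23·324 + 1
29: 7453 = 29·257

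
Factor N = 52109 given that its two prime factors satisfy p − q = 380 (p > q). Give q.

107

Since p = q + 380, we have 52109 = q(q + 380), so q² + 380q − 52109 = 0.
Discriminant: 380² + 4·52109 = 144400 + 208436 = 352836; √352836 = 594.
q = (−380 + 594)/2 = 107, and p = q + 380 = 487.
Check: 107 · 487 = 52109.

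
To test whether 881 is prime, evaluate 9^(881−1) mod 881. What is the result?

1

9^1 ≡ 9 (mod 881)
9^2 ≡ 9^2 = 81 ≡ 81 (mod 881)
9^4 ≡ 81^2 = 6561 ≡ 394 (mod 881)
9^8 ≡ 394^2 = 155236 ≡ 180 (mod 881)
9^16 ≡ 180^2 = 32400 ≡ 684 (mod 881)
9^32 ≡ 684^2 = 467856 ≡ 45 (mod 881)
9^64 ≡ 45^2 = 2025 ≡ 263 (mod 881)
9^128 ≡ 263^2 = 69169 ≡ 451 (mod 881)
9^256 ≡ 451^2 = 203401 ≡ 771 (mod 881)
9^512 ≡ 771^2 = 594441 ≡ 647 (mod 881)
880 = 512 + 256 + 64 + 32 + 16 in binary powers of 2.
So 9^880 ≡ 647 · 771 · 263 · 45 · 684 ≡ 1 (mod 881).
Since the result is 1, base 9 gives no evidence that 881 is composite.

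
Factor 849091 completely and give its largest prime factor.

849091 = 19 · 44689
44689 = 23 · 1943
1943 = 29 · 67
67 is prime.
So 849091 = 19 · 23 · 29 · 67; the largest prime factor is 67.

67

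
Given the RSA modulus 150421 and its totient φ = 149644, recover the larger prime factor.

419

φ(n) = (p−1)(q−1) = n − (p+q) + 1, so p + q = 150421 − 149644 + 1 = 778.
p and q are the roots of t² − 778t + 150421 = 0.
Discriminant: 778² − 4·150421 = 605284 − 601684 = 3600; √3600 = 60.
q = (778 − 60)/2 = 359, p = (778 + 60)/2 = 419.
Check: 359 · 419 = 150421.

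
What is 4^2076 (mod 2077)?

1027

4^1 ≡ 4 (mod 2077)
4^2 ≡ 4^2 = 16 ≡ 16 (mod 2077)
4^4 ≡ 16^2 = 256 ≡ 256 (mod 2077)
4^8 ≡ 256^2 = 65536 ≡ 1149 (mod 2077)
4^16 ≡ 1149^2 = 1320201 ≡ 1306 (mod 2077)
4^32 ≡ 1306^2 = 1705636 ≡ 419 (mod 2077)
4^64 ≡ 419^2 = 175561 ≡ 1093 (mod 2077)
4^128 ≡ 1093^2 = 1194649 ≡ 374 (mod 2077)
4^256 ≡ 374^2 = 139876 ≡ 717 (mod 2077)
4^512 ≡ 717^2 = 514089 ≡ 1070 (mod 2077)
4^1024 ≡ 1070^2 = 1144900 ≡ 473 (mod 2077)
4^2048 ≡ 473^2 = 223729 ≡ 1490 (mod 2077)
2076 = 2048 + 16 + 8 + 4 in binary powers of 2.
So 4^2076 ≡ 1490 · 1306 · 1149 · 256 ≡ 1027 (mod 2077).
Since 1027 ≠ 1, base 4 is a Fermat witness: 2077 is composite.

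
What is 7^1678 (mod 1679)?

7^1 ≡ 7 (mod 1679)
7^2 ≡ 7^2 = 49 ≡ 49 (mod 1679)
7^4 ≡ 49^2 = 2401 ≡ 722 (mod 1679)
7^8 ≡ 722^2 = 521284 ≡ 794 (mod 1679)
7^16 ≡ 794^2 = 630436 ≡ 811 (mod 1679)
7^32 ≡ 811^2 = 657721 ≡ 1232 (mod 1679)
7^64 ≡ 1232^2 = 1517824 ≡ 8 (mod 1679)
7^128 ≡ 8^2 = 64 ≡ 64 (mod 1679)
7^256 ≡ 64^2 = 4096 ≡ 738 (mod 1679)
7^512 ≡ 738^2 = 544644 ≡ 648 (mod 1679)
7^1024 ≡ 648^2 = 419904 ≡ 154 (mod 1679)
1678 = 1024 + 512 + 128 + 8 + 4 + 2 in binary powers of 2.
So 7^1678 ≡ 154 · 648 · 64 · 794 · 722 · 49 ≡ 441 (mod 1679).
Since 441 ≠ 1, base 7 is a Fermat witness: 1679 is composite.

441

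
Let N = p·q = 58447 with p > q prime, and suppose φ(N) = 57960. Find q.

φ(n) = (p−1)(q−1) = n − (p+q) + 1, so p + q = 58447 − 57960 + 1 = 488.
p and q are the roots of t² − 488t + 58447 = 0.
Discriminant: 488² − 4·58447 = 238144 − 233788 = 4356; √4356 = 66.
q = (488 − 66)/2 = 211, p = (488 + 66)/2 = 277.
Check: 211 · 277 = 58447.

211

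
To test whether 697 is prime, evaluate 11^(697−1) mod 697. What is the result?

543

11^1 ≡ 11 (mod 697)
11^2 ≡ 11^2 = 121 ≡ 121 (mod 697)
11^4 ≡ 121^2 = 14641 ≡ 4 (mod 697)
11^8 ≡ 4^2 = 16 ≡ 16 (mod 697)
11^16 ≡ 16^2 = 256 ≡ 256 (mod 697)
11^32 ≡ 256^2 = 65536 ≡ 18 (mod 697)
11^64 ≡ 18^2 = 324 ≡ 324 (mod 697)
11^128 ≡ 324^2 = 104976 ≡ 426 (mod 697)
11^256 ≡ 426^2 = 181476 ≡ 256 (mod 697)
11^512 ≡ 256^2 = 65536 ≡ 18 (mod 697)
696 = 512 + 128 + 32 + 16 + 8 in binary powers of 2.
So 11^696 ≡ 18 · 426 · 18 · 256 · 16 ≡ 543 (mod 697).
Since 543 ≠ 1, base 11 is a Fermat witness: 697 is composite.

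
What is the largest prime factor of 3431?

73

3431 = 47 · 73
73 is prime.
So 3431 = 47 · 73; the largest prime factor is 73.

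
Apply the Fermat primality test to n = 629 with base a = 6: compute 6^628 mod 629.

6^1 ≡ 6 (mod 629)
6^2 ≡ 6^2 = 36 ≡ 36 (mod 629)
6^4 ≡ 36^2 = 1296 ≡ 38 (mod 629)
6^8 ≡ 38^2 = 1444 ≡ 186 (mod 629)
6^16 ≡ 186^2 = 34596 ≡ 1 (mod 629)
6^32 ≡ 1^2 = 1 ≡ 1 (mod 629)
6^64 ≡ 1^2 = 1 ≡ 1 (mod 629)
6^128 ≡ 1^2 = 1 ≡ 1 (mod 629)
6^256 ≡ 1^2 = 1 ≡ 1 (mod 629)
6^512 ≡ 1^2 = 1 ≡ 1 (mod 629)
628 = 512 + 64 + 32 + 16 + 4 in binary powers of 2.
So 6^628 ≡ 1 · 1 · 1 · 1 · 38 ≡ 38 (mod 629).
Since 38 ≠ 1, base 6 is a Fermat witness: 629 is composite.

38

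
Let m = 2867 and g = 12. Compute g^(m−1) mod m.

12^1 ≡ 12 (mod 2867)
12^2 ≡ 12^2 = 144 ≡ 144 (mod 2867)
12^4 ≡ 144^2 = 20736 ≡ 667 (mod 2867)
12^8 ≡ 667^2 = 444889 ≡ 504 (mod 2867)
12^16 ≡ 504^2 = 254016 ≡ 1720 (mod 2867)
12^32 ≡ 1720^2 = 2958400 ≡ 2523 (mod 2867)
12^64 ≡ 2523^2 = 6365529 ≡ 789 (mod 2867)
12^128 ≡ 789^2 = 622521 ≡ 382 (mod 2867)
12^256 ≡ 382^2 = 145924 ≡ 2574 (mod 2867)
12^512 ≡ 2574^2 = 6625476 ≡ 2706 (mod 2867)
12^1024 ≡ 2706^2 = 7322436 ≡ 118 (mod 2867)
12^2048 ≡ 118^2 = 13924 ≡ 2456 (mod 2867)
2866 = 2048 + 512 + 256 + 32 + 16 + 2 in binary powers of 2.
So 12^2866 ≡ 2456 · 2706 · 2574 · 2523 · 1720 · 144 ≡ 683 (mod 2867).
Since 683 ≠ 1, base 12 is a Fermat witness: 2867 is composite.

683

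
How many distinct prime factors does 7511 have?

3

7511 = 7 · 1073
1073 = 29 · 37
7511 = 7 · 29 · 37, which has 3 distinct prime factors.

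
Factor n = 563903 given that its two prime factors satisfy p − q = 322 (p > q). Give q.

607

Since p = q + 322, we have 563903 = q(q + 322), so q² + 322q − 563903 = 0.
Discriminant: 322² + 4·563903 = 103684 + 2255612 = 2359296; √2359296 = 1536.
q = (−322 + 1536)/2 = 607, and p = q + 322 = 929.
Check: 607 · 929 = 563903.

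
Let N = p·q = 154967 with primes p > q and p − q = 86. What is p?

Since p = q + 86, we have 154967 = q(q + 86), so q² + 86q − 154967 = 0.
Discriminant: 86² + 4·154967 = 7396 + 619868 = 627264; √627264 = 792.
q = (−86 + 792)/2 = 353, and p = q + 86 = 439.
Check: 353 · 439 = 154967.

439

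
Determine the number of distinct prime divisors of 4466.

4

4466 = 2 · 2233
2233 = 7 · 319
319 = 11 · 29
4466 = 2 · 7 · 11 · 29, which has 4 distinct prime factors.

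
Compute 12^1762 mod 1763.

1743

12^1 ≡ 12 (mod 1763)
12^2 ≡ 12^2 = 144 ≡ 144 (mod 1763)
12^4 ≡ 144^2 = 20736 ≡ 1343 (mod 1763)
12^8 ≡ 1343^2 = 1803649 ≡ 100 (mod 1763)
12^16 ≡ 100^2 = 10000 ≡ 1185 (mod 1763)
12^32 ≡ 1185^2 = 1404225 ≡ 877 (mod 1763)
12^64 ≡ 877^2 = 769129 ≡ 461 (mod 1763)
12^128 ≡ 461^2 = 212521 ≡ 961 (mod 1763)
12^256 ≡ 961^2 = 923521 ≡ 1472 (mod 1763)
12^512 ≡ 1472^2 = 2166784 ≡ 57 (mod 1763)
12^1024 ≡ 57^2 = 3249 ≡ 1486 (mod 1763)
1762 = 1024 + 512 + 128 + 64 + 32 + 2 in binary powers of 2.
So 12^1762 ≡ 1486 · 57 · 961 · 461 · 877 · 144 ≡ 1743 (mod 1763).
Since 1743 ≠ 1, base 12 is a Fermat witness: 1763 is composite.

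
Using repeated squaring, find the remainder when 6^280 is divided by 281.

1

6^1 ≡ 6 (mod 281)
6^2 ≡ 6^2 = 36 ≡ 36 (mod 281)
6^4 ≡ 36^2 = 1296 ≡ 172 (mod 281)
6^8 ≡ 172^2 = 29584 ≡ 79 (mod 281)
6^16 ≡ 79^2 = 6241 ≡ 59 (mod 281)
6^32 ≡ 59^2 = 3481 ≡ 109 (mod 281)
6^64 ≡ 109^2 = 11881 ≡ 79 (mod 281)
6^128 ≡ 79^2 = 6241 ≡ 59 (mod 281)
6^256 ≡ 59^2 = 3481 ≡ 109 (mod 281)
280 = 256 + 16 + 8 in binary powers of 2.
So 6^280 ≡ 109 · 59 · 79 ≡ 1 (mod 281).
Since the result is 1, base 6 gives no evidence that 281 is composite.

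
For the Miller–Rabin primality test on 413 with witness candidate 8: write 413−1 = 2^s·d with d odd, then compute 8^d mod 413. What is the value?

413 − 1 = 412 = 2^2 · 103, so d = 103.
8^1 ≡ 8 (mod 413)
8^2 ≡ 8^2 = 64 ≡ 64 (mod 413)
8^4 ≡ 64^2 = 4096 ≡ 379 (mod 413)
8^8 ≡ 379^2 = 143641 ≡ 330 (mod 413)
8^16 ≡ 330^2 = 108900 ≡ 281 (mod 413)
8^32 ≡ 281^2 = 78961 ≡ 78 (mod 413)
8^64 ≡ 78^2 = 6084 ≡ 302 (mod 413)
103 = 64 + 32 + 4 + 2 + 1 in binary powers of 2.
So 8^103 ≡ 302 · 78 · 379 · 64 · 8 ≡ 309 (mod 413).
Squaring chain: 309 → 78; never reaches −1, so base 8 is a Miller–Rabin witness that 413 is composite.

309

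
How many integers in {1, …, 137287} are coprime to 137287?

Factor: 137287 = 23 · 47 · 127.
φ(137287) = (23−1) · (47−1) · (127−1) = 22 · 46 · 126 = 127512.

127512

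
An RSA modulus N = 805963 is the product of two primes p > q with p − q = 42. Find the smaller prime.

Since p = q + 42, we have 805963 = q(q + 42), so q² + 42q − 805963 = 0.
Discriminant: 42² + 4·805963 = 1764 + 3223852 = 3225616; √3225616 = 1796.
q = (−42 + 1796)/2 = 877, and p = q + 42 = 919.
Check: 877 · 919 = 805963.

877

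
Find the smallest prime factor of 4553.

4553 is odd.
Digit sum 17, not divisible by 3.
Ends in 3: not divisible by 5.
7: 4553 = 7·650 + 3
11: 4553 = 11·413 + 10
13: 4553 = 13·350 + 3
17: 4553 = 17·267 + 14
19: 4553 = 19·239 + 12
23: 4553 = 23·197 + 22
29: 4553 = 29·157

29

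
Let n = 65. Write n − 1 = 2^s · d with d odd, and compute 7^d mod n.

65 − 1 = 64 = 2^6 · 1, so d = 1.
7^1 ≡ 7 (mod 65)
1 = 1 in binary powers of 2.
So 7^1 ≡ 7 ≡ 7 (mod 65).
Squaring chain: 7 → 49 → 61 → 16 → 61 → 16; never reaches −1, so base 7 is a Miller–Rabin witness that 65 is composite.

7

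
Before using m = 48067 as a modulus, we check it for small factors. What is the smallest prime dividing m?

48067 is odd.
Digit sum 25, not divisible by 3.
Ends in 7: not divisible by 5.
7: 48067 = 7·6866 + 5
11: 48067 = 11·4369 + 8
13: 48067 = 13·3697 + 6
17: 48067 = 17·2827 + 8
19: 48067 = 19·2529 + 16
23: 48067 = 23·2089 + 20
29: 48067 = 29·1657 + 14
31: 48067 = 31·1550 + 17
37: 48067 = 37·1299 + 4
41: 48067 = 41·1172 + 15
43: 48067 = 43·1117 + 36
47: 48067 = 47·1022 + 33
53: 48067 = 53·906 + 49
59: 48067 = 59·814 + 41
61: 48067 = 61·787 + 60
67: 48067 = 67·717 + 28
71: 48067 = 71·677

71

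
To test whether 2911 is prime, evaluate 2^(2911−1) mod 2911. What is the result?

2^1 ≡ 2 (mod 2911)
2^2 ≡ 2^2 = 4 ≡ 4 (mod 2911)
2^4 ≡ 4^2 = 16 ≡ 16 (mod 2911)
2^8 ≡ 16^2 = 256 ≡ 256 (mod 2911)
2^16 ≡ 256^2 = 65536 ≡ 1494 (mod 2911)
2^32 ≡ 1494^2 = 2232036 ≡ 2210 (mod 2911)
2^64 ≡ 2210^2 = 4884100 ≡ 2353 (mod 2911)
2^128 ≡ 2353^2 = 5536609 ≡ 2798 (mod 2911)
2^256 ≡ 2798^2 = 7828804 ≡ 1125 (mod 2911)
2^512 ≡ 1125^2 = 1265625 ≡ 2251 (mod 2911)
2^1024 ≡ 2251^2 = 5067001 ≡ 1861 (mod 2911)
2^2048 ≡ 1861^2 = 3463321 ≡ 2142 (mod 2911)
2910 = 2048 + 512 + 256 + 64 + 16 + 8 + 4 + 2 in binary powers of 2.
So 2^2910 ≡ 2142 · 2251 · 1125 · 2353 · 1494 · 256 · 16 · 4 ≡ 245 (mod 2911).
Since 245 ≠ 1, base 2 is a Fermat witness: 2911 is composite.

245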